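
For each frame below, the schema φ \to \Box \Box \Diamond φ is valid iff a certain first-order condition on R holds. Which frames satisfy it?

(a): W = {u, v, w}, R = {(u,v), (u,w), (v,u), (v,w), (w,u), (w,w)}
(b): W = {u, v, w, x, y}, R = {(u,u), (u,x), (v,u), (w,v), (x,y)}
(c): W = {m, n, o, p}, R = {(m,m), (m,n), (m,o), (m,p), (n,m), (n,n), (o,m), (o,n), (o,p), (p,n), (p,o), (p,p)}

none

This is the axiom for a generalized confluence (Geach) condition; its first-order frame correspondent is \forall x \forall z (x R^2 z \to \exists w (x = w \wedge zRw)).
(a): fails — uR²u but no t with u=t and uRt.
(b): fails — uR²x but no t with u=t and xRt.
(c): fails — mR²p but no w with m=w and pRw.
Valid on no frame.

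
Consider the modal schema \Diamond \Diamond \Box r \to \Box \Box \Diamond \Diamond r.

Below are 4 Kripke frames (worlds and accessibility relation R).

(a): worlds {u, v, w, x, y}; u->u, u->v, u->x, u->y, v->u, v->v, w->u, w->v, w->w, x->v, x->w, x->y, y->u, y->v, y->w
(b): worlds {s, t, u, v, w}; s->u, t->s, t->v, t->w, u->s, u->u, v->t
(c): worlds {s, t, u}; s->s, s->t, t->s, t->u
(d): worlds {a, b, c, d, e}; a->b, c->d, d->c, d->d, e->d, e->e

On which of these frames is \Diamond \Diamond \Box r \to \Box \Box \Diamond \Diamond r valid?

The schema corresponds to a generalized confluence (Geach) condition: \forall x \forall y \forall z ((x R^2 y \wedge x R^2 z) \to \exists w (yRw \wedge z R^2 w)).
(a): condition met.
(b): fails — tR²t, tR²t but no w* with tRw* and tR²w*.
(c): fails — sR²s, sR²u but no w with sRw and uR²w.
(d): condition met.

(a), (d)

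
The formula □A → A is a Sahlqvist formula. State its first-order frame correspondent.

reflexivity: ∀x Rxx

This schema is the T axiom.
Its frame correspondent is reflexivity — ∀x Rxx.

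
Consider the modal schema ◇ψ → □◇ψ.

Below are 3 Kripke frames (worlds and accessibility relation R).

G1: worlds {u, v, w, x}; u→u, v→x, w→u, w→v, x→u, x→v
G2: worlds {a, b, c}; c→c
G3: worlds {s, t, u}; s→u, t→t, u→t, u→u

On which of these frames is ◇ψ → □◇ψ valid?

This is the axiom for the Euclidean property; its first-order frame correspondent is ∀x ∀y ∀z (Rxy ∧ Rxz → Ryz).
G1: fails — Rvx and Rvx but not Rxx.
G2: ✓.
G3: fails — Rut and Ruu but not Rtu.

G2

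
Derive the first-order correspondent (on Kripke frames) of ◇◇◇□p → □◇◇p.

∀x ∀y ∀z ((xR³y ∧ xRz) → ∃w (yRw ∧ zR²w))

This is a Sahlqvist (Geach-type) schema ◇^3□^1p → □^1◇^2p.
First-order correspondent: ∀x ∀y ∀z ((xR³y ∧ xRz) → ∃w (yRw ∧ zR²w)).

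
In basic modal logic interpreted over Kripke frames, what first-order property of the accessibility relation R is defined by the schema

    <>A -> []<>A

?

Suppose ◇A→□◇A is valid. Take Rxy, Rxz and set V(A)={y}. Then ◇A at x, so □◇A at x, so ◇A at z, so some w with Rzw has A; w=y, i.e. Rzy. By symmetry of the argument, Ryz.

the Euclidean property: forall x forall y forall z (Rxy & Rxz -> Ryz)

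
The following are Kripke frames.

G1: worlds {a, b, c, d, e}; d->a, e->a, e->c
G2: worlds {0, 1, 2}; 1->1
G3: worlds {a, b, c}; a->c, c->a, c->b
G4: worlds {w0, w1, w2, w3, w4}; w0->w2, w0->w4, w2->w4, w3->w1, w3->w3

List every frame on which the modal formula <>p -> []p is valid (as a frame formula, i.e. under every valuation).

This is the axiom for partial functionality; its first-order frame correspondent is forall x forall y forall z (Rxy & Rxz -> y = z).
G1: fails — e sees both a and c.
G2: ✓.
G3: fails — c sees both a and b.
G4: fails — w0 sees both w2 and w4.
Valid on: G2.

G2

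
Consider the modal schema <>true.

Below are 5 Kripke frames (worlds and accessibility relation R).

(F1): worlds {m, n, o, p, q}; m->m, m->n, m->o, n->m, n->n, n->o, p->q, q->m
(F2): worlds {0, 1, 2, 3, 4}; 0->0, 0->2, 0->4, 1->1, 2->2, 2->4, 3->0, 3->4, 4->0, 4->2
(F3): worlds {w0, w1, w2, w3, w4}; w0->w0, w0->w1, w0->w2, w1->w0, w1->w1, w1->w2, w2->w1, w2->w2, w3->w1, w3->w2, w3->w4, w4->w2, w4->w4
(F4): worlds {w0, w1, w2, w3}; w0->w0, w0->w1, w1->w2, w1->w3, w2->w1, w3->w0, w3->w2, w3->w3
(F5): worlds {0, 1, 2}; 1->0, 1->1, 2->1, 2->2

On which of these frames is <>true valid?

This is the axiom for seriality; its first-order frame correspondent is forall x exists y Rxy.
(F1): fails — world o has no successor.
(F2): holds.
(F3): holds.
(F4): holds.
(F5): fails — world 0 has no successor.
Valid on: (F2), (F3), (F4).

(F2), (F3), (F4)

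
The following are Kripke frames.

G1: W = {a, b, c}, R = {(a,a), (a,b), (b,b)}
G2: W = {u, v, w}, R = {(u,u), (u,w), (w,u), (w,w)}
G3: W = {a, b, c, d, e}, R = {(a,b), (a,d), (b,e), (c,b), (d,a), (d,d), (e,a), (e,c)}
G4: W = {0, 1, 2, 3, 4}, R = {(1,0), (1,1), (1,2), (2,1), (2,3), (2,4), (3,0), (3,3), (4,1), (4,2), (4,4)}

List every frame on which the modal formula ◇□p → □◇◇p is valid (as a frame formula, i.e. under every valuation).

G1, G2

The schema corresponds to a generalized confluence (Geach) condition: ∀x ∀y ∀z ((xRy ∧ xRz) → ∃w (yRw ∧ zR²w)).
G1: ✓.
G2: ✓.
G3: fails — aRb, aRb but no w with bRw and bR²w.
G4: fails — 1R0, 1R0 but no w with 0Rw and 0R²w.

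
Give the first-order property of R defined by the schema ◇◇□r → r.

∀x ∀y (xR²y → ∃w (yRw ∧ x = w))

This is a Sahlqvist (Geach-type) schema ◇^2□^1r → □^0◇^0r.
First-order correspondent: ∀x ∀y (xR²y → ∃w (yRw ∧ x = w)).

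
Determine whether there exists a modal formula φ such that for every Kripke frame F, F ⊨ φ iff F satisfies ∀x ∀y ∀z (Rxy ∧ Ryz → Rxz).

Yes — defined by □q → □□q

Yes: it is transitivity, defined by the 4 schema □q → □□q.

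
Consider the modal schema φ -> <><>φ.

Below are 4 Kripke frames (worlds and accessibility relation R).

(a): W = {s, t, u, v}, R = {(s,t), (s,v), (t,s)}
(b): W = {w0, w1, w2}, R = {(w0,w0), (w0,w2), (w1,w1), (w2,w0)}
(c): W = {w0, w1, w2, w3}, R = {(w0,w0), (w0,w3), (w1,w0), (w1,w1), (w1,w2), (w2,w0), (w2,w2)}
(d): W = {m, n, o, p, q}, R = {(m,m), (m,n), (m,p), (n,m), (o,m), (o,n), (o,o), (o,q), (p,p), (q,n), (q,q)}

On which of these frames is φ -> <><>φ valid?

This is the axiom for a generalized confluence (Geach) condition; its first-order frame correspondent is forall x exists w (x = w & x R^2 w).
(a): fails — at u but no w with u=w and uR²w.
(b): holds.
(c): fails — at w3 but no w with w3=w and w3R²w.
(d): holds.

(b), (d)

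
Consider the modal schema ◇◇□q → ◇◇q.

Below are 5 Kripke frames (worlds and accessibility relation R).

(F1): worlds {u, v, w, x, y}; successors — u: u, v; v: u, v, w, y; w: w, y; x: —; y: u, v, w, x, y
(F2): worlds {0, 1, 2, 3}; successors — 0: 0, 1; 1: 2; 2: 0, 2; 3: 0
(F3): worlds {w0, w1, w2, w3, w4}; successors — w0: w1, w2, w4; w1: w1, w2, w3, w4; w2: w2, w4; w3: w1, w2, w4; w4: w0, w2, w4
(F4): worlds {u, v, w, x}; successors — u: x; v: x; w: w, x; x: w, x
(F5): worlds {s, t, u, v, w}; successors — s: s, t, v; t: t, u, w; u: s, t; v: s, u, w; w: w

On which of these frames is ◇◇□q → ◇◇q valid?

(F3), (F4), (F5)

Frame correspondent (Sahlqvist): ∀x ∀y (xR²y → ∃w (yRw ∧ xR²w)) — i.e. a generalized confluence (Geach) condition.
(F1): fails — vR²x but no t with xRt and vR²t.
(F2): fails — 3R²1 but no w with 1Rw and 3R²w.
(F3): holds.
(F4): holds.
(F5): holds.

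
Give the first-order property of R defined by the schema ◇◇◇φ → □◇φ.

∀x ∀y ∀z ((xR³y ∧ xRz) → ∃w (y = w ∧ zRw))

This is a Sahlqvist (Geach-type) schema ◇^3□^0φ → □^1◇^1φ.
Minimal-valuation argument: fix x; take any y with xR^3y and any z with xR^1z. Set V(φ) to the set of worlds R-reachable from y in exactly 0 steps. Then □^0φ holds at y, so the antecedent holds at x; validity forces ◇^1φ at z, giving a w with zR^1w and yR^0w.
First-order correspondent: ∀x ∀y ∀z ((xR³y ∧ xRz) → ∃w (y = w ∧ zRw)).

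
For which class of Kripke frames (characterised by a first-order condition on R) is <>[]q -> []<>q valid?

convergence: forall x forall y forall z (Rxy & Rxz -> exists w (Ryw & Rzw))

Suppose ◇□q→□◇q is valid. Take Rxy, Rxz and set V(q)={w : Ryw}. Then □q at y so ◇□q at x, so □◇q at x, so ◇q at z, giving w with Rzw and Ryw.
Conversely, on a frame with convergence the schema holds at every world under every valuation.
So the correspondent is convergence.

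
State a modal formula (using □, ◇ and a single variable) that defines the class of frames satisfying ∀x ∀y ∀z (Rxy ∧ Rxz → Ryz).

◇p → □◇p

The condition is the Euclidean property. The 5 schema ◇p → □◇p defines it.
Suppose ◇p→□◇p is valid. Take Rxy, Rxz and set V(p)={y}. Then ◇p at x, so □◇p at x, so ◇p at z, so some w with Rzw has p; w=y, i.e. Rzy. By symmetry of the argument, Ryz.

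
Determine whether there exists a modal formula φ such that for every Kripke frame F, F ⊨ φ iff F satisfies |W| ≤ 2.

Modal frame validity is preserved under disjoint unions.
Any modal formula valid on each of 3 disjoint one-world frames is valid on their disjoint union (validity is preserved under disjoint unions). Each one-world frame has |W|=1≤2, but the union has |W|=3.
So the class is not modally definable.

No — not modally definable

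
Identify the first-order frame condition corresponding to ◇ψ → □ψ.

This schema is the CD axiom.
Its frame correspondent is partial functionality — ∀x ∀y ∀z (Rxy ∧ Rxz → y = z).

Partial functionality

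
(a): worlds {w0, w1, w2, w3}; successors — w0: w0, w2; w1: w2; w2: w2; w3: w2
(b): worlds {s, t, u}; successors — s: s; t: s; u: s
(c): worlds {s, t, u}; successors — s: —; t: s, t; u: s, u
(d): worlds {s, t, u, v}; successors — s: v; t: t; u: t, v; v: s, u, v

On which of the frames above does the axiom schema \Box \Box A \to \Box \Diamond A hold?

(a), (b), (d)

The schema corresponds to a generalized confluence (Geach) condition: \forall x \forall z (xRz \to \exists w (x R^2 w \wedge zRw)).
(a): condition met.
(b): condition met.
(c): fails — tRs but no w with tR²w and sRw.
(d): condition met.
Valid on: (a), (b), (d).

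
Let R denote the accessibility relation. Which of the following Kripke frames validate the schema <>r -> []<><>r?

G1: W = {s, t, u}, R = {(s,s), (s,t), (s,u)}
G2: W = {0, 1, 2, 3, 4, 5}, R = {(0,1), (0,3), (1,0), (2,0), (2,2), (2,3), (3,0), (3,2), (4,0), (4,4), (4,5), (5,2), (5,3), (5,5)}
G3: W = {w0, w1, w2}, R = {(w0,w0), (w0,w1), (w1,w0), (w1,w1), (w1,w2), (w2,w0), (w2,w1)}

This is the axiom for a generalized confluence (Geach) condition; its first-order frame correspondent is forall x forall y forall z ((xRy & xRz) -> exists w (y = w & z R^2 w)).
G1: fails — sRs, sRt but no w with s=w and tR²w.
G2: fails — 2R3, 2R0 but no w with 3=w and 0R²w.
G3: condition met.

G3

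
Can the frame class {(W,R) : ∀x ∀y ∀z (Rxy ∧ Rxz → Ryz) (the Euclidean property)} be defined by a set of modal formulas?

Yes — defined by ◇q → □◇q

The condition is the Euclidean property. A defining modal formula is ◇q → □◇q.
Suppose ◇q→□◇q is valid. Take Rxy, Rxz and set V(q)={y}. Then ◇q at x, so □◇q at x, so ◇q at z, so some w with Rzw has q; w=y, i.e. Rzy. By symmetry of the argument, Ryz.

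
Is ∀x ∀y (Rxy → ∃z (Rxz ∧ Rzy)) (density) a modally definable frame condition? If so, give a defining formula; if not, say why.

Yes — defined by □□q → □q

This is a Sahlqvist condition; the C4 axiom □□q → □q defines it.
Suppose □□q→□q is valid. Take Rxy and set V(q)={w : xR²w}. Then □□q at x, so □q at x, so q at y, i.e. ∃z(Rxz∧Rzy).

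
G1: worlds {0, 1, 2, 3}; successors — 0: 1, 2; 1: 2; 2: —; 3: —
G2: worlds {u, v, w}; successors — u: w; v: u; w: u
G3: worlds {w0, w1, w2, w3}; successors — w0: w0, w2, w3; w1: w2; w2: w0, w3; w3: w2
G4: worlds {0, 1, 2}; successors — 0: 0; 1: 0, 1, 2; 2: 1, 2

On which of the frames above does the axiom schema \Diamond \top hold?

G2, G3, G4

Frame correspondent (Sahlqvist): \forall x \exists y Rxy — i.e. seriality.
G1: fails — world 2 has no successor.
G2: condition met.
G3: condition met.
G4: condition met.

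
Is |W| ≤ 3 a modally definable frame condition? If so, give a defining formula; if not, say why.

If a class were modally definable it would be closed under disjoint unions (Goldblatt–Thomason).
Any modal formula valid on each of 4 disjoint one-world frames is valid on their disjoint union (validity is preserved under disjoint unions). Each one-world frame has |W|=1≤3, but the union has |W|=4.
Hence having at most 3 worlds is not modally definable.

Not modally definable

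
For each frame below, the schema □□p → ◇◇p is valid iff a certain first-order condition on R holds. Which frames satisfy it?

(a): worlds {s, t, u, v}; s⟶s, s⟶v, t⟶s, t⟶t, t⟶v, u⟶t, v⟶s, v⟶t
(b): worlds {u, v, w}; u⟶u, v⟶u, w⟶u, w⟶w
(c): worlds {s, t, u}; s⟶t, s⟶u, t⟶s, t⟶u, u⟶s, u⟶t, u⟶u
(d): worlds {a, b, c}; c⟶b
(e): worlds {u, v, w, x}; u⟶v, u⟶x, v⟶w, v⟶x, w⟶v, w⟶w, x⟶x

This is the axiom for a generalized confluence (Geach) condition; its first-order frame correspondent is ∀x ∃w (xR²w ∧ xR²w).
(a): satisfies the condition.
(b): satisfies the condition.
(c): satisfies the condition.
(d): fails — at a but no w with aR²w and aR²w.
(e): satisfies the condition.
Valid on: (a), (b), (c), (e).

(a), (b), (c), (e)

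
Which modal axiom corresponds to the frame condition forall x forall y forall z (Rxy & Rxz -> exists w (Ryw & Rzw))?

◇□r → □◇r

A defining formula is ◇□r → □◇r (the .2 axiom).
Suppose ◇□r→□◇r is valid. Take Rxy, Rxz and set V(r)={w : Ryw}. Then □r at y so ◇□r at x, so □◇r at x, so ◇r at z, giving w with Rzw and Ryw.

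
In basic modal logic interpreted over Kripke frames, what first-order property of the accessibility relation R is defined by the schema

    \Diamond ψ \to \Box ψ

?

This schema is the CD axiom.
It corresponds to partial functionality: \forall x \forall y \forall z (Rxy \wedge Rxz \to y = z).

partial functionality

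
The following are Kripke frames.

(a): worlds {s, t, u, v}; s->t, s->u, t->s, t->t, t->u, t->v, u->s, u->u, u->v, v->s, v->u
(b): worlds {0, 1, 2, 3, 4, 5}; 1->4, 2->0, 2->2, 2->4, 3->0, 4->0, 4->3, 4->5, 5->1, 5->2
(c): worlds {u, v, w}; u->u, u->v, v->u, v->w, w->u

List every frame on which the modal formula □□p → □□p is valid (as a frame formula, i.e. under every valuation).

The schema corresponds to a generalized confluence (Geach) condition: ∀x ∀z (xR²z → ∃w (xR²w ∧ z = w)).
(a): ✓.
(b): ✓.
(c): ✓.
Valid on: (a), (b), (c).

(a), (b), (c)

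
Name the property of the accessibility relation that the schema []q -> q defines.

reflexivity

Suppose □q→q is valid. At any x set V(q)={w : Rxw}. Then □q holds at x, so q holds at x, i.e. Rxx.
Conversely, any frame satisfying forall x Rxx validates the schema.
Frame condition: forall x Rxx.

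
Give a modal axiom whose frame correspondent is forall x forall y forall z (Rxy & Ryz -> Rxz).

A defining formula is □s → □□s (the 4 axiom).
Suppose □s→□□s is valid. Take Rxy, Ryz and set V(s)={w : Rxw}. Then □s at x, so □□s at x, so □s at y, so s at z, i.e. Rxz.

□s → □□s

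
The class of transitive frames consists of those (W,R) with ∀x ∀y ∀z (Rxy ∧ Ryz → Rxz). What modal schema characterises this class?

This is transitivity; the standard corresponding axiom is 4: □q → □□q.

□q → □□q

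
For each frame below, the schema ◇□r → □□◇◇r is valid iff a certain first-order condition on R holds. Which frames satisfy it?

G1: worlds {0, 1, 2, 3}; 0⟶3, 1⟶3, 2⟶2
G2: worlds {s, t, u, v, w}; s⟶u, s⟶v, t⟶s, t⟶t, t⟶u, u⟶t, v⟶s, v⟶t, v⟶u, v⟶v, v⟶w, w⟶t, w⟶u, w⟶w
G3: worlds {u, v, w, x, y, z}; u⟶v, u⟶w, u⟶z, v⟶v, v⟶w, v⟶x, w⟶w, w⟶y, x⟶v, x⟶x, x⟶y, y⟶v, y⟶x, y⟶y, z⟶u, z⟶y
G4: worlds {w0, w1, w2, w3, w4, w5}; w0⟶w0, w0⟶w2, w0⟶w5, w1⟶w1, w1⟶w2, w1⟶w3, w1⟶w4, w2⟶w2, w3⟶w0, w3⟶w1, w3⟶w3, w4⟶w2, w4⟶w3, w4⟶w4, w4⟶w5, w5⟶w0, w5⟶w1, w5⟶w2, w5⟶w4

This is the axiom for a generalized confluence (Geach) condition; its first-order frame correspondent is ∀x ∀y ∀z ((xRy ∧ xR²z) → ∃w (yRw ∧ zR²w)).
G1: holds.
G2: holds.
G3: holds.
G4: fails — w1Rw3, w1R²w2 but no w with w3Rw and w2R²w.
Valid on: G1, G2, G3.

G1, G2, G3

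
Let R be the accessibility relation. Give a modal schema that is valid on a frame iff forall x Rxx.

□r → r

This is reflexivity; the standard corresponding axiom is T: □r → r.
Suppose □r→r is valid. At any x set V(r)={w : Rxw}. Then □r holds at x, so r holds at x, i.e. Rxx.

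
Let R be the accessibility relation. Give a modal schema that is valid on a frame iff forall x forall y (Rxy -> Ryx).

This is symmetry; the standard corresponding axiom is B: ψ → □◇ψ.

ψ → □◇ψ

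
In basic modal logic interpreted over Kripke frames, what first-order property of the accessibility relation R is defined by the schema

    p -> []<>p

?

Suppose p→□◇p is valid. Take Rxy and set V(p)={x}. Then p at x, so □◇p at x, so ◇p at y, so some z with Ryz has p; z=x, i.e. Ryx.
Conversely, any frame satisfying forall x forall y (Rxy -> Ryx) validates the schema.
Frame condition: forall x forall y (Rxy -> Ryx).

symmetry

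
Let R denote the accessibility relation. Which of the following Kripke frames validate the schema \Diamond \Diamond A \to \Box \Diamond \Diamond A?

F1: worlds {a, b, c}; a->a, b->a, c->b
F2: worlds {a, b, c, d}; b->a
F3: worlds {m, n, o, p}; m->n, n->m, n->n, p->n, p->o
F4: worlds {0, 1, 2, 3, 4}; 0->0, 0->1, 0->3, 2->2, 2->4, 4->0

This is the axiom for a generalized confluence (Geach) condition; its first-order frame correspondent is \forall x \forall y \forall z ((x R^2 y \wedge xRz) \to \exists w (y = w \wedge z R^2 w)).
F1: satisfies the condition.
F2: satisfies the condition.
F3: fails — pR²m, pRo but no w with m=w and oR²w.
F4: fails — 0R²0, 0R1 but no w with 0=w and 1R²w.
Valid on: F1, F2.

F1, F2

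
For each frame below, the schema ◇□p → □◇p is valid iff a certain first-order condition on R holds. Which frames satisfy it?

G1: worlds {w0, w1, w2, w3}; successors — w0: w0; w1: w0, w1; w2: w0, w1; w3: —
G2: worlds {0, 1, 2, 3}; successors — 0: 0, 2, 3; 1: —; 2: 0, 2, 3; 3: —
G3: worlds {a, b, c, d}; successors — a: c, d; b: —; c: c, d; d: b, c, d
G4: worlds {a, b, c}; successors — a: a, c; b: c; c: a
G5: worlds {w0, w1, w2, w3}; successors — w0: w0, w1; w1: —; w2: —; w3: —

The schema corresponds to convergence: ∀x ∀y ∀z (Rxy ∧ Rxz → ∃w (Ryw ∧ Rzw)).
G1: holds.
G2: fails — R00 and R03 but 0 and 3 have no common successor.
G3: fails — Rdc and Rdb but c and b have no common successor.
G4: holds.
G5: fails — Rw0w1 and Rw0w1 but w1 and w1 have no common successor.

G1, G4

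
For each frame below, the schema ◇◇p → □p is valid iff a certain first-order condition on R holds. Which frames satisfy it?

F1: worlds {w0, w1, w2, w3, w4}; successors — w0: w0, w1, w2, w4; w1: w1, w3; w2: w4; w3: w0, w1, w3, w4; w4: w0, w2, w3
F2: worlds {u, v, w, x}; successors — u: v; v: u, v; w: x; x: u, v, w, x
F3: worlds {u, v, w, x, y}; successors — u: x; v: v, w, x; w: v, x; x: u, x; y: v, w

none

Frame correspondent (Sahlqvist): ∀x ∀y ∀z ((xR²y ∧ xRz) → ∃w (y = w ∧ z = w)) — i.e. a generalized confluence (Geach) condition.
F1: fails — w0R²w0, w0Rw1 but w0 ≠ w1.
F2: fails — uR²u, uRv but u ≠ v.
F3: fails — uR²u, uRx but u ≠ x.
Valid on no frame.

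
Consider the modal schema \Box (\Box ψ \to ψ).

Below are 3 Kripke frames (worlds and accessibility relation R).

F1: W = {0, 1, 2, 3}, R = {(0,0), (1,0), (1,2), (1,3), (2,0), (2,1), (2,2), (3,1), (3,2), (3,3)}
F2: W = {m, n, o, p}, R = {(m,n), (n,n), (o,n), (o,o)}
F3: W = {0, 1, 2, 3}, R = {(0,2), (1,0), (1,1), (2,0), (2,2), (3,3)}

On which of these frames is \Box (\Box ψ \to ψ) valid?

F2

This is the axiom for shift-reflexivity; its first-order frame correspondent is \forall x \forall y (Rxy \to Ryy).
F1: fails — R31 but not R11.
F2: satisfies the condition.
F3: fails — R10 but not R00.
Valid on: F2.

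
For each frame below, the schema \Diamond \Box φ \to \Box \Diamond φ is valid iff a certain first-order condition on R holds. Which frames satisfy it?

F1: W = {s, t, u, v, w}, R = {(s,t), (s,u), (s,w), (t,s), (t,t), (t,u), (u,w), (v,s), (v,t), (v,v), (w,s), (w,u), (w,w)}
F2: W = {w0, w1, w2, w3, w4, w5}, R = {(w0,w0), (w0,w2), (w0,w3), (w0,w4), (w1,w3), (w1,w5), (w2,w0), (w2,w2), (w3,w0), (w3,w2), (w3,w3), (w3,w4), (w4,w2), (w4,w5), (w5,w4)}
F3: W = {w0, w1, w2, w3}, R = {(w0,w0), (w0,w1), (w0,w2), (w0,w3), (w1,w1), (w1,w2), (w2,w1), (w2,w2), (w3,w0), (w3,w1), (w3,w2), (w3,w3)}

F3

This is the axiom for convergence; its first-order frame correspondent is \forall x \forall y \forall z (Rxy \wedge Rxz \to \exists w (Ryw \wedge Rzw)).
F1: fails — Rsu and Rst but u and t have no common successor.
F2: fails — Rw4w5 and Rw4w2 but w5 and w2 have no common successor.
F3: holds.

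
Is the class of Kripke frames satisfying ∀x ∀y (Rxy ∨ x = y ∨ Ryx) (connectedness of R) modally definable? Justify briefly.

Modal frame validity is preserved under disjoint unions.
Take 4 disjoint single-world reflexive frames: each is trivially connected, but their disjoint union has 4 worlds with no edge between distinct components, so it is not connected.
So no modal formula (or set of formulas) defines exactly the connected frames.

No — not modally definable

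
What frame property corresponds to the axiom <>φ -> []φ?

Suppose ◇φ→□φ is valid. Take Rxy, Rxz and set V(φ)={y}. Then ◇φ at x, so □φ at x, so φ at z, i.e. z=y.
Conversely, on a frame with partial functionality the schema holds at every world under every valuation.
So the correspondent is partial functionality.

partial functionality: forall x forall y forall z (Rxy & Rxz -> y = z)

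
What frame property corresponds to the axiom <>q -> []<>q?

Suppose ◇q→□◇q is valid. Take Rxy, Rxz and set V(q)={y}. Then ◇q at x, so □◇q at x, so ◇q at z, so some w with Rzw has q; w=y, i.e. Rzy. By symmetry of the argument, Ryz.

the Euclidean property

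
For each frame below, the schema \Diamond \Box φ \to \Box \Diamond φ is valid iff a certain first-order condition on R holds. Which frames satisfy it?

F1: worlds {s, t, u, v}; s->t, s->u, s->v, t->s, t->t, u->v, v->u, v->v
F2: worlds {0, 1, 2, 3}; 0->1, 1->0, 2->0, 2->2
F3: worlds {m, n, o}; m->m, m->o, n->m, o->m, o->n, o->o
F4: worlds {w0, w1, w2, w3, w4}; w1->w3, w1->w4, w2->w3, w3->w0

F3

This is the axiom for convergence; its first-order frame correspondent is \forall x \forall y \forall z (Rxy \wedge Rxz \to \exists w (Ryw \wedge Rzw)).
F1: fails — Rsv and Rst but v and t have no common successor.
F2: fails — R22 and R20 but 2 and 0 have no common successor.
F3: satisfies the condition.
F4: fails — Rw1w3 and Rw1w4 but w3 and w4 have no common successor.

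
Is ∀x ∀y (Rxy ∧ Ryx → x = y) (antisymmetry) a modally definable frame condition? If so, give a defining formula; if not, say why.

No — not modally definable

If a class were modally definable it would be closed under surjective bounded morphisms (Goldblatt–Thomason).
The 4-cycle (worlds w0,w1,w2,w3 with w0→w1→w2→w3→w0) is antisymmetric. Sending even-indexed worlds to s and odd-indexed worlds to t is a surjective bounded morphism onto the two-world frame with s↔t, which is not antisymmetric.
Hence antisymmetry is not modally definable.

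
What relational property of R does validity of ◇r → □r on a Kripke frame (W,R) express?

This is the CD axiom.
Its frame correspondent is partial functionality — ∀x ∀y ∀z (Rxy ∧ Rxz → y = z).

partial functionality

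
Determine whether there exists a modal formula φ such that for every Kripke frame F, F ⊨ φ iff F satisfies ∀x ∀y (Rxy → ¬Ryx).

Any modally definable frame class is closed under surjective bounded morphisms.
The 5-cycle (worlds s,t,u,v,w with s→t→u→v→w→s) is asymmetric. Mapping every world to a single reflexive point • is a surjective bounded morphism, and the reflexive point is not asymmetric (R•• but asymmetry requires ¬R••).
So the class is not modally definable.

Not modally definable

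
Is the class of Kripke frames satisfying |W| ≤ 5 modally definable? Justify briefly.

If a class were modally definable it would be closed under disjoint unions (Goldblatt–Thomason).
Any modal formula valid on each of 6 disjoint one-world frames is valid on their disjoint union (validity is preserved under disjoint unions). Each one-world frame has |W|=1≤5, but the union has |W|=6.
So no modal formula (or set of formulas) defines exactly the |W|≤5 frames.

Not modally definable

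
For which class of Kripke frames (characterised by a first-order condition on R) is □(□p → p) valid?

Suppose □(□p→p) is valid. Take Rxy and set V(p)={w : Ryw}. Then at y, □p holds; since □(□p→p) at x, □p→p at y, so p at y, i.e. Ryy.
The converse is a direct semantic check.
So the correspondent is shift-reflexivity.

shift-reflexivity: ∀x ∀y (Rxy → Ryy)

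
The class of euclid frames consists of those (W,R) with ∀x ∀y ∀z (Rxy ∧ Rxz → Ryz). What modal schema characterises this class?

◇s → □◇s

This is the Euclidean property; the standard corresponding axiom is 5: ◇s → □◇s.
Suppose ◇s→□◇s is valid. Take Rxy, Rxz and set V(s)={y}. Then ◇s at x, so □◇s at x, so ◇s at z, so some w with Rzw has s; w=y, i.e. Rzy. By symmetry of the argument, Ryz.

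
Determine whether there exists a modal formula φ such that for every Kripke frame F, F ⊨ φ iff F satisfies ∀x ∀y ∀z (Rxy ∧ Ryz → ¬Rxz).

No

Any modally definable frame class is closed under surjective bounded morphisms.
The 7-cycle (worlds s,t,u,v,w,x,y with s→t→u→v→w→x→y→s) is intransitive. Mapping every world to a single reflexive point • is a surjective bounded morphism; the reflexive point is not intransitive (R••∧R•• but R••).
So the class is not modally definable.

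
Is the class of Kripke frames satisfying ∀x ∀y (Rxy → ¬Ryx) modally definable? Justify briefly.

Modal frame validity is preserved under surjective bounded morphisms.
The 3-cycle (worlds w0,w1,w2 with w0→w1→w2→w0) is asymmetric. Mapping every world to a single reflexive point • is a surjective bounded morphism, and the reflexive point is not asymmetric (R•• but asymmetry requires ¬R••).
Hence asymmetry is not modally definable.

No — not modally definable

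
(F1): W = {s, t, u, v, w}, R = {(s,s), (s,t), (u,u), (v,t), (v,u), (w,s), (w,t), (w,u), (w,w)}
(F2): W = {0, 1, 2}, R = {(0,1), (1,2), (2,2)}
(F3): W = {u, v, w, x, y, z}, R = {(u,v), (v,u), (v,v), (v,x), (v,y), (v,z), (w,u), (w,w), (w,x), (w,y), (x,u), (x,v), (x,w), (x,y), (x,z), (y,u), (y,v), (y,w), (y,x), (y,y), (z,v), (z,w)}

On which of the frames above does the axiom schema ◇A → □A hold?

Frame correspondent (Sahlqvist): ∀x ∀y ∀z (Rxy ∧ Rxz → y = z) — i.e. partial functionality.
(F1): fails — s sees both s and t.
(F2): ✓.
(F3): fails — v sees both u and v.

(F2)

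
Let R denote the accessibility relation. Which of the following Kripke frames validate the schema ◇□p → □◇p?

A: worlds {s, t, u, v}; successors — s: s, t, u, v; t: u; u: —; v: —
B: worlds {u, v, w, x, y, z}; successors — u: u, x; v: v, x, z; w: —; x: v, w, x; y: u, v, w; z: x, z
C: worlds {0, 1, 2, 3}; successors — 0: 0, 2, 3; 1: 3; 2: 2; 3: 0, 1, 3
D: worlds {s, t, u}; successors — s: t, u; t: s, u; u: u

D

This is the axiom for convergence; its first-order frame correspondent is ∀x ∀y ∀z (Rxy ∧ Rxz → ∃w (Ryw ∧ Rzw)).
A: fails — Rsv and Rsv but v and v have no common successor.
B: fails — Rxw and Rxw but w and w have no common successor.
C: fails — R02 and R03 but 2 and 3 have no common successor.
D: ✓.
Valid on: D.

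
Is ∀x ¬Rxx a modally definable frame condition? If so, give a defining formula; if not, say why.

Modal frame validity is preserved under surjective bounded morphisms.
The 3-cycle (worlds a,b,c with a→b→c→a) is irreflexive, and the map sending every world to a single reflexive point • is a surjective bounded morphism (forth: every edge maps to (•,•); back: every world has a successor). So any modal formula valid on the 3-cycle is also valid on the reflexive point, which is not irreflexive.
Hence irreflexivity is not modally definable.

Not modally definable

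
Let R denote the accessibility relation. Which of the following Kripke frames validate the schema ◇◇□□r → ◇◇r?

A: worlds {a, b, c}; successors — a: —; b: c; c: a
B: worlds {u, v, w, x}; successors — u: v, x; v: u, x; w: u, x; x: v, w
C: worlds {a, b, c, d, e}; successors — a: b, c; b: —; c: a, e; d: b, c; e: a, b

Frame correspondent (Sahlqvist): ∀x ∀y (xR²y → ∃w (yR²w ∧ xR²w)) — i.e. a generalized confluence (Geach) condition.
A: fails — bR²a but no w with aR²w and bR²w.
B: ✓.
C: fails — aR²e but no w with eR²w and aR²w.
Valid on: B.

B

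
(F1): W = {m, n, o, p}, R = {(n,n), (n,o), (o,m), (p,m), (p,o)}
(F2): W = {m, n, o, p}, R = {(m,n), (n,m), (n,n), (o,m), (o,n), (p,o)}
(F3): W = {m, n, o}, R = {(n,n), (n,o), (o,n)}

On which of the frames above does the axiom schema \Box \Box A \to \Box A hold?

Frame correspondent (Sahlqvist): \forall x \forall y (Rxy \to \exists z (Rxz \wedge Rzy)) — i.e. density.
(F1): fails — Rom but no z with Roz and Rzm.
(F2): fails — Rpo but no z with Rpz and Rzo.
(F3): holds.

(F3)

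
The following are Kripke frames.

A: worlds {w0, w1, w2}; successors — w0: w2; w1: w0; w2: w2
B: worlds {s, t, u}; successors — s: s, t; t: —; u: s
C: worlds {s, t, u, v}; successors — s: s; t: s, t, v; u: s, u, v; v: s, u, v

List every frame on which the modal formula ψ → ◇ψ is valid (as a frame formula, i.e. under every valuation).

C

Frame correspondent (Sahlqvist): ∀x Rxx — i.e. reflexivity.
A: fails — world w0 does not see itself.
B: fails — world t does not see itself.
C: condition met.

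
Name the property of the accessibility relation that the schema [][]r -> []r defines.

This schema is the C4 axiom.
It corresponds to density: forall x forall y (Rxy -> exists z (Rxz & Rzy)).

Density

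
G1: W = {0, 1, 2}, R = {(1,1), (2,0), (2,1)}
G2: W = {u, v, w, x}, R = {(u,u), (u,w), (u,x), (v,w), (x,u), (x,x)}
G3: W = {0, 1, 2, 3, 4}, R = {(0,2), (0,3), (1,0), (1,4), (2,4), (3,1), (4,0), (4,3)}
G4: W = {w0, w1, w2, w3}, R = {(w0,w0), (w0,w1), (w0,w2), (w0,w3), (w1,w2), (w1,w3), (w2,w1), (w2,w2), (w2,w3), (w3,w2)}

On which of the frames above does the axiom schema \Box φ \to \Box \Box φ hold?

G1

This is the axiom for transitivity; its first-order frame correspondent is \forall x \forall y \forall z (Rxy \wedge Ryz \to Rxz).
G1: ✓.
G2: fails — Rxu and Ruw but not Rxw.
G3: fails — R10 and R02 but not R12.
G4: fails — Rw1w2 and Rw2w1 but not Rw1w1.
Valid on: G1.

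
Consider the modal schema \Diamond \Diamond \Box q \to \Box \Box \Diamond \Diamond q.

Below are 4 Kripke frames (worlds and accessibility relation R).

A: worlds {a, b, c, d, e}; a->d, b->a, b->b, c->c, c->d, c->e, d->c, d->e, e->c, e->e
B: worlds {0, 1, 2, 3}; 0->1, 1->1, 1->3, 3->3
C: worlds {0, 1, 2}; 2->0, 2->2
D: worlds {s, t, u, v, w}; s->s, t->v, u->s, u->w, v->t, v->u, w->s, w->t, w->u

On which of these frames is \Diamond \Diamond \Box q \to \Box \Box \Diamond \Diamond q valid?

Frame correspondent (Sahlqvist): \forall x \forall y \forall z ((x R^2 y \wedge x R^2 z) \to \exists w (yRw \wedge z R^2 w)) — i.e. a generalized confluence (Geach) condition.
A: fails — bR²a, bR²a but no w with aRw and aR²w.
B: ✓.
C: fails — 2R²0, 2R²0 but no w with 0Rw and 0R²w.
D: fails — tR²t, tR²t but no w* with tRw* and tR²w*.
Valid on: B.

B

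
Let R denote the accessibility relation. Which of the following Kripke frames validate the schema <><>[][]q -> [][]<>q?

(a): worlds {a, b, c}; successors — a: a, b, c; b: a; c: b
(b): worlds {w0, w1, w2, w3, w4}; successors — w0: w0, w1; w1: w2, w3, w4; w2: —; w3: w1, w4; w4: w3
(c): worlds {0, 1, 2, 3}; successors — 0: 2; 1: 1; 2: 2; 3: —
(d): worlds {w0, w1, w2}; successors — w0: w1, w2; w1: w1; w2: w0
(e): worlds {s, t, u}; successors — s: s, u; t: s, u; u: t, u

(c), (e)

Frame correspondent (Sahlqvist): forall x forall y forall z ((x R^2 y & x R^2 z) -> exists w (y R^2 w & zRw)) — i.e. a generalized confluence (Geach) condition.
(a): fails — aR²c, aR²c but no w with cR²w and cRw.
(b): fails — w0R²w0, w0R²w2 but no w with w0R²w and w2Rw.
(c): holds.
(d): fails — w2R²w1, w2R²w2 but no w with w1R²w and w2Rw.
(e): holds.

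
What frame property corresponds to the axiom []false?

This schema is the Ver axiom.
Its frame correspondent is emptiness of R — forall x forall y ~Rxy.

emptiness of R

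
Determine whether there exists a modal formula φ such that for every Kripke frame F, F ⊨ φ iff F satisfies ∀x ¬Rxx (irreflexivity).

Modal frame validity is preserved under surjective bounded morphisms.
The 4-cycle (worlds w0,w1,w2,w3 with w0→w1→w2→w3→w0) is irreflexive, and the map sending every world to a single reflexive point • is a surjective bounded morphism (forth: every edge maps to (•,•); back: every world has a successor). So any modal formula valid on the 4-cycle is also valid on the reflexive point, which is not irreflexive.
Hence irreflexivity is not modally definable.

No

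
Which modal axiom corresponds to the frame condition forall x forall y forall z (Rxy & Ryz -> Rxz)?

□r → □□r

The condition is transitivity. The 4 schema □r → □□r defines it.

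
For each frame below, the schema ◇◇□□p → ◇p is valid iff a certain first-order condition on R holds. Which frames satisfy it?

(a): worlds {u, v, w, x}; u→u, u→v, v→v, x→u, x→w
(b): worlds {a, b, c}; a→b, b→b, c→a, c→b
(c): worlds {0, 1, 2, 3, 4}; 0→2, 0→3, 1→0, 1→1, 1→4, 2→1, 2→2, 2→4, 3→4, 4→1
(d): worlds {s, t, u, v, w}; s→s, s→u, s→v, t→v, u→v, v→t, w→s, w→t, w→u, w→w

The schema corresponds to a generalized confluence (Geach) condition: ∀x ∀y (xR²y → ∃w (yR²w ∧ xRw)).
(a): fails — xR²v but no t with vR²t and xRt.
(b): ✓.
(c): fails — 0R²4 but no w with 4R²w and 0Rw.
(d): fails — sR²t but no w* with tR²w* and sRw*.

(b)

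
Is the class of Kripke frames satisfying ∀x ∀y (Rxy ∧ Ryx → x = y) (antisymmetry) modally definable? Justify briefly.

No — not modally definable

Any modally definable frame class is closed under surjective bounded morphisms.
The 4-cycle (worlds a,b,c,d with a→b→c→d→a) is antisymmetric. Sending even-indexed worlds to s and odd-indexed worlds to t is a surjective bounded morphism onto the two-world frame with s↔t, which is not antisymmetric.
So no modal formula (or set of formulas) defines exactly the antisymmetric frames.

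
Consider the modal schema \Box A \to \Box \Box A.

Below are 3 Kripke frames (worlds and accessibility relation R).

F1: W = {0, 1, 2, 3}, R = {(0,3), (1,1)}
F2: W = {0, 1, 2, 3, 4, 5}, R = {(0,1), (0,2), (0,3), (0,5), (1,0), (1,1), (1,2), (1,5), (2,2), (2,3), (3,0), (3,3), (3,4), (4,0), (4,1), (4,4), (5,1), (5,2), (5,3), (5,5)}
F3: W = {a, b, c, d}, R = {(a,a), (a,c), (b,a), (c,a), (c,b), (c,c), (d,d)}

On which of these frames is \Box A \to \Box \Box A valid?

The schema corresponds to transitivity: \forall x \forall y \forall z (Rxy \wedge Ryz \to Rxz).
F1: holds.
F2: fails — R34 and R41 but not R31.
F3: fails — Rba and Rac but not Rbc.

F1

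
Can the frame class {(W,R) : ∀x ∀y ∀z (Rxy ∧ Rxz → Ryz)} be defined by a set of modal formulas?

The condition is the Euclidean property. A defining modal formula is ◇p → □◇p.
Suppose ◇p→□◇p is valid. Take Rxy, Rxz and set V(p)={y}. Then ◇p at x, so □◇p at x, so ◇p at z, so some w with Rzw has p; w=y, i.e. Rzy. By symmetry of the argument, Ryz.

Yes — defined by ◇p → □◇p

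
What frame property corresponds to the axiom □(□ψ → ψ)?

Suppose □(□ψ→ψ) is valid. Take Rxy and set V(ψ)={w : Ryw}. Then at y, □ψ holds; since □(□ψ→ψ) at x, □ψ→ψ at y, so ψ at y, i.e. Ryy.

Shift-reflexivity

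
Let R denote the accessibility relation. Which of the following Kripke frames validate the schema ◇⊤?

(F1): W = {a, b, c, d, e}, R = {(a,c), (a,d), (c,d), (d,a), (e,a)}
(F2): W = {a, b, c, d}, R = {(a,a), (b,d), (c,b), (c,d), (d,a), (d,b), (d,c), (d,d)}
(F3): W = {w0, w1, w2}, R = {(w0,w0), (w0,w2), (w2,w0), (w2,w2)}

This is the axiom for seriality; its first-order frame correspondent is ∀x ∃y Rxy.
(F1): fails — world b has no successor.
(F2): ✓.
(F3): fails — world w1 has no successor.
Valid on: (F2).

(F2)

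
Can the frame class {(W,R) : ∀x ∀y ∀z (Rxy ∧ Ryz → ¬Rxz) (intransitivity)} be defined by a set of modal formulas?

Any modally definable frame class is closed under surjective bounded morphisms.
The 3-cycle (worlds a,b,c with a→b→c→a) is intransitive. Mapping every world to a single reflexive point • is a surjective bounded morphism; the reflexive point is not intransitive (R••∧R•• but R••).
Hence intransitivity is not modally definable.

No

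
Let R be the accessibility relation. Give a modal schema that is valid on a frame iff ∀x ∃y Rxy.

□s → ◇s

This is seriality; the standard corresponding axiom is D: □s → ◇s.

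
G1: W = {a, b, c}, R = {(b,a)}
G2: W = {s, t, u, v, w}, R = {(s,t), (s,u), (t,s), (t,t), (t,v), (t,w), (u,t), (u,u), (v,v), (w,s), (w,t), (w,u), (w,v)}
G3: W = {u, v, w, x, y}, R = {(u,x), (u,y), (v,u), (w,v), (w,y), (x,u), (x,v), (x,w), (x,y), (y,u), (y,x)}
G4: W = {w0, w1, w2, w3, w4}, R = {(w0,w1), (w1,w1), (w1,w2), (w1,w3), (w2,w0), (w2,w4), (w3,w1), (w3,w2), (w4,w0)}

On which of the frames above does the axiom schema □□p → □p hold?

G2

Frame correspondent (Sahlqvist): ∀x ∀y (Rxy → ∃z (Rxz ∧ Rzy)) — i.e. density.
G1: fails — Rba but no z with Rbz and Rza.
G2: condition met.
G3: fails — Rxw but no z with Rxz and Rzw.
G4: fails — Rw2w4 but no z with Rw2z and Rzw4.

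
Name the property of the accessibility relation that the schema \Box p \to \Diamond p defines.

seriality: \forall x \exists y Rxy

Suppose □p→◇p is valid. At any x set V(p)=W. Then □p at x, so ◇p at x, so x has a successor.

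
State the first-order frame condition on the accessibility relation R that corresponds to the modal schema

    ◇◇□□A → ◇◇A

This is a Sahlqvist (Geach-type) schema ◇^2□^2A → □^0◇^2A.
First-order correspondent: ∀x ∀y (xR²y → ∃w (yR²w ∧ xR²w)).

∀x ∀y (xR²y → ∃w (yR²w ∧ xR²w))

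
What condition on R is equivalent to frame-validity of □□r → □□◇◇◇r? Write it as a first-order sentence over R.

This is a Sahlqvist (Geach-type) schema ◇^0□^2r → □^2◇^3r.
First-order correspondent: ∀x ∀z (xR²z → ∃w (xR²w ∧ zR³w)).

∀x ∀z (xR²z → ∃w (xR²w ∧ zR³w))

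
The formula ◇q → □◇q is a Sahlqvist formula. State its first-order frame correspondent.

the Euclidean property

This is the 5 axiom.
It corresponds to the Euclidean property: ∀x ∀y ∀z (Rxy ∧ Rxz → Ryz).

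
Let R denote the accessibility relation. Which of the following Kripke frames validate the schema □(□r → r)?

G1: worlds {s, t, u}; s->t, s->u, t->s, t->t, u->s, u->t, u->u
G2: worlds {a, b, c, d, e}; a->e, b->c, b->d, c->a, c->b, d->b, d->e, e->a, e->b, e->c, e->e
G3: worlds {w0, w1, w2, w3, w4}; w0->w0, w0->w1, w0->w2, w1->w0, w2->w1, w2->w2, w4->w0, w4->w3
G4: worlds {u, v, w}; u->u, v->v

G4

The schema corresponds to shift-reflexivity: ∀x ∀y (Rxy → Ryy).
G1: fails — Rus but not Rss.
G2: fails — Rbc but not Rcc.
G3: fails — Rw0w1 but not Rw1w1.
G4: ✓.
Valid on: G4.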